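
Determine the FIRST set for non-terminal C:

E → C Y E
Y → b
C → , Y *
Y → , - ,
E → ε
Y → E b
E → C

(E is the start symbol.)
{ ',' }

To compute FIRST(C), examine every production with C on the left-hand side, reading each right-hand side left to right until a non-nullable symbol is reached.

From C → , Y *:
  - ',' is a terminal: add ',' and stop

Collecting: FIRST(C) = { ',' }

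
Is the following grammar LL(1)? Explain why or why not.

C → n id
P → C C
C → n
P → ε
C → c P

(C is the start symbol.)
A grammar is LL(1) if for each non-terminal N with multiple productions, the predict sets of those productions are pairwise disjoint, where PREDICT(N → α) = (FIRST(α) \ {ε}) ∪ (FOLLOW(N) if α ⇒* ε).

Relevant sets:
  FIRST(C) = { 'c', 'n' }
  FOLLOW(P) = { $, 'c', 'n' }

For C:
  PREDICT(C → n id) = { 'n' }
  PREDICT(C → n) = { 'n' }
  PREDICT(C → c P) = { 'c' }
For P:
  PREDICT(P → C C) = { 'c', 'n' }
  PREDICT(P → ε) = { $, 'c', 'n' }

Conflict found: Predict set conflict for C: { 'n' }
The grammar is NOT LL(1).

Answer: No. Predict set conflict for C: { 'n' }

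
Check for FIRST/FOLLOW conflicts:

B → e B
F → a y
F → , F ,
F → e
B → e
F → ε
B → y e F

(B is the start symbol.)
Nullable non-terminals: F.

F: nullable alternative(s) F → ε; FOLLOW(F) = { $, ',' }
  F → a y: FIRST \ {ε} = { 'a' } — disjoint from FOLLOW(F)
  F → , F ,: FIRST \ {ε} = { ',' } — overlaps FOLLOW(F) on { ',' }: CONFLICT
  F → e: FIRST \ {ε} = { 'e' } — disjoint from FOLLOW(F)
  F → ε: FIRST \ {ε} = { } — this is the only nullable alternative, skip

B has no nullable alternative, so no FIRST/FOLLOW check is needed there.

So the grammar has 1 FIRST/FOLLOW conflict (marked CONFLICT above).

Answer: Yes. F → ',' F ',' with FOLLOW(F) on { ',' }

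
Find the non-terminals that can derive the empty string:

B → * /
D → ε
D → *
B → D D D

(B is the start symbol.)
A non-terminal is nullable if it can derive ε (the empty string): either it has an ε-production, or it has a production whose right-hand side consists entirely of nullable non-terminals.

ε-productions: D → ε
So D is immediately nullable.
B → D D D: every symbol on the right is nullable, so B is nullable too.
Every non-terminal is now nullable.
Nullable = { 'B', 'D' }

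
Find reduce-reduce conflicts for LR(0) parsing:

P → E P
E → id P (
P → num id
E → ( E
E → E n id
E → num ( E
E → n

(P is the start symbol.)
Augment with P' → P and build the canonical LR(0) collection (I0 = CLOSURE({[P' → . P]}), then GOTO on every symbol after a dot until no new states appear). It has 18 states:
  I0: { [E → . ( E], [E → . E n id], [E → . id P (], [E → . n], [E → . num ( E], [P → . E P], [P → . num id], [P' → . P] }  — shift
  I1: { [E → ( . E], [E → . ( E], [E → . E n id], [E → . id P (], [E → . n], [E → . num ( E] }  — shift
  I2: { [E → . ( E], [E → . E n id], [E → . id P (], [E → . n], [E → . num ( E], [E → E . n id], [P → . E P], [P → . num id], [P → E . P] }  — shift
  I3: { [P' → P .] }  — accept
  I4: { [E → . ( E], [E → . E n id], [E → . id P (], [E → . n], [E → . num ( E], [E → id . P (], [P → . E P], [P → . num id] }  — shift
  I5: { [E → n .] }  — reduce
  I6: { [E → num . ( E], [P → num . id] }  — shift
  I7: { [E → . ( E], [E → . E n id], [E → . id P (], [E → . n], [E → . num ( E], [E → num ( . E] }  — shift
  I8: { [P → num id .] }  — reduce
  I9: { [E → E . n id], [E → num ( E .] }  — shift, reduce
  I10: { [E → num . ( E] }  — shift
  I11: { [E → E n . id] }  — shift
  I12: { [E → E n id .] }  — reduce
  I13: { [E → id P . (] }  — shift
  I14: { [E → id P ( .] }  — reduce
  I15: { [P → E P .] }  — reduce
  I16: { [E → E n . id], [E → n .] }  — shift, reduce
  I17: { [E → ( E .], [E → E . n id] }  — shift, reduce

No state contains more than one complete item.

Answer: No reduce-reduce conflicts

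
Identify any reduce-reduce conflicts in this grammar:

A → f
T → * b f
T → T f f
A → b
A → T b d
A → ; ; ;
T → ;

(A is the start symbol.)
A reduce-reduce conflict occurs when an LR(0) state has two complete items [A → α .] and [B → β .] — both call for a reduction, and with no lookahead the parser cannot choose between them.

Augment with A' → A and build the canonical LR(0) collection (I0 = CLOSURE({[A' → . A]}), then GOTO on every symbol after a dot until no new states appear). It has 15 states:
  I0: { [A → . ; ; ;], [A → . T b d], [A → . b], [A → . f], [A' → . A], [T → . * b f], [T → . ;], [T → . T f f] }  — shift
  I1: { [T → * . b f] }  — shift
  I2: { [A → ; . ; ;], [T → ; .] }  — shift, reduce
  I3: { [A' → A .] }  — accept
  I4: { [A → T . b d], [T → T . f f] }  — shift
  I5: { [A → b .] }  — reduce
  I6: { [A → f .] }  — reduce
  I7: { [A → T b . d] }  — shift
  I8: { [T → T f . f] }  — shift
  I9: { [T → T f f .] }  — reduce
  I10: { [A → T b d .] }  — reduce
  I11: { [A → ; ; . ;] }  — shift
  I12: { [A → ; ; ; .] }  — reduce
  I13: { [T → * b . f] }  — shift
  I14: { [T → * b f .] }  — reduce

No state contains more than one complete item.

Answer: No reduce-reduce conflicts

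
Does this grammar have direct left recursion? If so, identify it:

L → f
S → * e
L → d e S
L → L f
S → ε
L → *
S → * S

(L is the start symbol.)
Direct left recursion occurs when N → N α for some non-terminal N (the right-hand side begins with the left-hand side itself).

L → f: starts with f
S → * e: starts with '*'
L → d e S: starts with d
L → L f: LEFT RECURSIVE (starts with L)
S → ε: starts with ε
L → *: starts with '*'
S → * S: starts with '*'

The grammar has direct left recursion on: L.

Answer: Yes, L is left-recursive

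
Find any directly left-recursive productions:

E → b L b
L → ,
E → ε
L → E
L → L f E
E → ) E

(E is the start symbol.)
E → b L b: starts with b
L → ,: starts with ','
E → ε: starts with ε
L → E: starts with E
L → L f E: LEFT RECURSIVE (starts with L)
E → ) E: starts with ')'

The grammar has direct left recursion on: L.

Answer: Yes, L is left-recursive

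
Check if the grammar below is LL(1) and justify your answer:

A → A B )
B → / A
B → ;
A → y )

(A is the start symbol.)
No. Predict set conflict for A: { 'y' }

A grammar is LL(1) if for each non-terminal N with multiple productions, the predict sets of those productions are pairwise disjoint, where PREDICT(N → α) = (FIRST(α) \ {ε}) ∪ (FOLLOW(N) if α ⇒* ε).

Relevant sets:
  FIRST(A) = { 'y' }

For A:
  PREDICT(A → A B ')') = { 'y' }
  PREDICT(A → y ')') = { 'y' }
For B:
  PREDICT(B → '/' A) = { '/' }
  PREDICT(B → ';') = { ';' }

Conflict found: Predict set conflict for A: { 'y' }
The grammar is NOT LL(1).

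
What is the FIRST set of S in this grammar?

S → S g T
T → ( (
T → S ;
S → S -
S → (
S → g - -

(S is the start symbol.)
{ '(', 'g' }

From S → S g T:
  - S is the symbol being defined: contributes nothing new
    S is not nullable, so stop
From S → S -:
  - S is the symbol being defined: contributes nothing new
    S is not nullable, so stop
From S → (:
  - '(' is a terminal: add '(' and stop
From S → g - -:
  - g is a terminal: add 'g' and stop

Collecting: FIRST(S) = { '(', 'g' }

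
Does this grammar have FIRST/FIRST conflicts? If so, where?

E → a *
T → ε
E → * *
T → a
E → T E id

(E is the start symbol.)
A FIRST/FIRST conflict occurs when two productions N → α and N → β for the same non-terminal have FIRST(α) ∩ FIRST(β) ≠ ∅ (with ε ∈ FIRST of a nullable right-hand side, so two nullable alternatives also conflict).

FIRST sets of the non-terminals at (or reachable through a nullable prefix from) the front of some alternative:
  FIRST(T) = { 'a', ε }
  FIRST(E) = { '*', 'a' }

Productions for E:
  E → a *: FIRST = { 'a' }
  E → * *: FIRST = { '*' }
  E → T E id: FIRST = { '*', 'a' }
Productions for T:
  T → ε: FIRST = { ε }
  T → a: FIRST = { 'a' }

Conflict for E: E → a * and E → T E id
  Overlap: { 'a' }
Conflict for E: E → * * and E → T E id
  Overlap: { '*' }

Answer: Yes. E → a '*' / E → T E id on { 'a' }; E → '*' '*' / E → T E id on { '*' }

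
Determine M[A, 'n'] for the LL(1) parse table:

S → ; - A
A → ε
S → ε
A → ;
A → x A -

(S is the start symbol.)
To find M[A, 'n'], we find productions for A where 'n' is in the predict set (PREDICT(N → α) = (FIRST(α) \ {ε}) ∪ (FOLLOW(N) if α ⇒* ε)).

Relevant sets:
  FOLLOW(A) = { $, '-' }

A → ε: PREDICT = { $, '-' }
A → ;: PREDICT = { ';' }
A → x A -: PREDICT = { 'x' }

M[A, 'n'] is empty (no production applies)

Answer: Empty (error entry)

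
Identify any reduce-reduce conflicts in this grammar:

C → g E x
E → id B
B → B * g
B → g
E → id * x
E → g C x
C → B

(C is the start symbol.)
Augment with C' → C and build the canonical LR(0) collection (I0 = CLOSURE({[C' → . C]}), then GOTO on every symbol after a dot until no new states appear). It has 16 states:
  I0: { [B → . B * g], [B → . g], [C → . B], [C → . g E x], [C' → . C] }  — shift
  I1: { [B → B . * g], [C → B .] }  — shift, reduce
  I2: { [C' → C .] }  — accept
  I3: { [B → g .], [C → g . E x], [E → . g C x], [E → . id * x], [E → . id B] }  — shift, reduce
  I4: { [C → g E . x] }  — shift
  I5: { [B → . B * g], [B → . g], [C → . B], [C → . g E x], [E → g . C x] }  — shift
  I6: { [B → . B * g], [B → . g], [E → id . * x], [E → id . B] }  — shift
  I7: { [E → id * . x] }  — shift
  I8: { [B → B . * g], [E → id B .] }  — shift, reduce
  I9: { [B → g .] }  — reduce
  I10: { [B → B * . g] }  — shift
  I11: { [B → B * g .] }  — reduce
  I12: { [E → id * x .] }  — reduce
  I13: { [E → g C . x] }  — shift
  I14: { [E → g C x .] }  — reduce
  I15: { [C → g E x .] }  — reduce

No state contains more than one complete item.

Answer: No reduce-reduce conflicts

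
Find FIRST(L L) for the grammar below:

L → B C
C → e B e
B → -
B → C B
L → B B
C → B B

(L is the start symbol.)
FIRST sets of the non-terminals involved (from the grammar, by fixed-point iteration):
  FIRST(L) = { '-', 'e' }

To compute FIRST(L L), process the symbols left to right:
Symbol L is a non-terminal. Add FIRST(L) \ {ε} = { '-', 'e' }
L is not nullable (ε ∉ FIRST(L)), so stop here.
FIRST(L L) = { '-', 'e' }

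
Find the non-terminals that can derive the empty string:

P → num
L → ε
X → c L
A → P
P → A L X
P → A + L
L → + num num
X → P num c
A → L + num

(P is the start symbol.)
A non-terminal is nullable if it can derive ε (the empty string): either it has an ε-production, or it has a production whose right-hand side consists entirely of nullable non-terminals.

ε-productions: L → ε
So L is immediately nullable.
No further non-terminal can be added: every production for the remaining non-terminals contains a terminal or a non-nullable non-terminal.
Nullable = { 'L' }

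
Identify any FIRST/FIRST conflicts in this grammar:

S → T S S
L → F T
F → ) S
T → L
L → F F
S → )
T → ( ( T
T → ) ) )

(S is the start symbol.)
Yes. S → T S S / S → ')' on { ')' }; L → F T / L → F F on { ')' }; T → L / T → ')' ')' ')' on { ')' }

FIRST sets of the non-terminals at (or reachable through a nullable prefix from) the front of some alternative:
  FIRST(T) = { '(', ')' }
  FIRST(F) = { ')' }
  FIRST(L) = { ')' }

Productions for S:
  S → T S S: FIRST = { '(', ')' }
  S → ): FIRST = { ')' }
Productions for L:
  L → F T: FIRST = { ')' }
  L → F F: FIRST = { ')' }
Productions for T:
  T → L: FIRST = { ')' }
  T → ( ( T: FIRST = { '(' }
  T → ) ) ): FIRST = { ')' }
F has only one production, so no FIRST/FIRST conflict is possible there.

Conflict for S: S → T S S and S → )
  Overlap: { ')' }
Conflict for L: L → F T and L → F F
  Overlap: { ')' }
Conflict for T: T → L and T → ) ) )
  Overlap: { ')' }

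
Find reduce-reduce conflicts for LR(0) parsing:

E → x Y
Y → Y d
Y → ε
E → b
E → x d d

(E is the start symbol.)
No reduce-reduce conflicts

A reduce-reduce conflict occurs when an LR(0) state has two complete items [A → α .] and [B → β .] — both call for a reduction, and with no lookahead the parser cannot choose between them.

Augment with E' → E and build the canonical LR(0) collection (I0 = CLOSURE({[E' → . E]}), then GOTO on every symbol after a dot until no new states appear). It has 8 states:
  I0: { [E → . b], [E → . x Y], [E → . x d d], [E' → . E] }  — shift
  I1: { [E' → E .] }  — accept
  I2: { [E → b .] }  — reduce
  I3: { [E → x . Y], [E → x . d d], [Y → . Y d], [Y → .] }  — shift, reduce
  I4: { [E → x Y .], [Y → Y . d] }  — shift, reduce
  I5: { [E → x d . d] }  — shift
  I6: { [E → x d d .] }  — reduce
  I7: { [Y → Y d .] }  — reduce

No state contains more than one complete item.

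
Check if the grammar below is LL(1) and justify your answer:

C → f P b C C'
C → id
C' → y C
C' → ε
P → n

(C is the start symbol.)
A grammar is LL(1) if for each non-terminal N with multiple productions, the predict sets of those productions are pairwise disjoint, where PREDICT(N → α) = (FIRST(α) \ {ε}) ∪ (FOLLOW(N) if α ⇒* ε).

Relevant sets:
  FOLLOW(C') = { $, 'y' }

For C:
  PREDICT(C → f P b C C') = { 'f' }
  PREDICT(C → id) = { 'id' }
For C':
  PREDICT(C' → y C) = { 'y' }
  PREDICT(C' → ε) = { $, 'y' }
P has a single production, so nothing to check there.

Conflict found: Predict set conflict for C': { 'y' }
The grammar is NOT LL(1).

Answer: No. Predict set conflict for C': { 'y' }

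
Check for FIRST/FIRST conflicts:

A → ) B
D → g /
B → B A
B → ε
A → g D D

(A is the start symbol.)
A FIRST/FIRST conflict occurs when two productions N → α and N → β for the same non-terminal have FIRST(α) ∩ FIRST(β) ≠ ∅ (with ε ∈ FIRST of a nullable right-hand side, so two nullable alternatives also conflict).

FIRST sets of the non-terminals at (or reachable through a nullable prefix from) the front of some alternative:
  FIRST(B) = { ')', 'g', ε }
  FIRST(A) = { ')', 'g' }

Productions for A:
  A → ) B: FIRST = { ')' }
  A → g D D: FIRST = { 'g' }
Productions for B:
  B → B A: FIRST = { ')', 'g' }
  B → ε: FIRST = { ε }
D has only one production, so no FIRST/FIRST conflict is possible there.

All alternatives of each non-terminal have pairwise disjoint FIRST sets.

Answer: No FIRST/FIRST conflicts.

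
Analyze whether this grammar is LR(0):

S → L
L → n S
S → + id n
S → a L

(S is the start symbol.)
A grammar is LR(0) if no state in the canonical LR(0) collection has:
  - both a shift item (dot before a terminal) and a complete item (shift-reduce conflict), or
  - two or more complete items (reduce-reduce conflict; the accept item [S' → S .] counts as a complete item here).

Augment with S' → S and build the canonical LR(0) collection (I0 = CLOSURE({[S' → . S]}), then GOTO on every symbol after a dot until no new states appear). It has 10 states:
  I0: { [L → . n S], [S → . + id n], [S → . L], [S → . a L], [S' → . S] }  — shift
  I1: { [S → + . id n] }  — shift
  I2: { [S → L .] }  — reduce
  I3: { [S' → S .] }  — accept
  I4: { [L → . n S], [S → a . L] }  — shift
  I5: { [L → . n S], [L → n . S], [S → . + id n], [S → . L], [S → . a L] }  — shift
  I6: { [L → n S .] }  — reduce
  I7: { [S → a L .] }  — reduce
  I8: { [S → + id . n] }  — shift
  I9: { [S → + id n .] }  — reduce

Every state is either a pure shift/goto state or contains exactly one complete item and nothing to shift — no conflicts. The grammar is LR(0).

Answer: Yes, the grammar is LR(0)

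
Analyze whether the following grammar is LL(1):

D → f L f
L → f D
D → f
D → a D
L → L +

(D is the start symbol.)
A grammar is LL(1) if for each non-terminal N with multiple productions, the predict sets of those productions are pairwise disjoint, where PREDICT(N → α) = (FIRST(α) \ {ε}) ∪ (FOLLOW(N) if α ⇒* ε).

Relevant sets:
  FIRST(L) = { 'f' }

For D:
  PREDICT(D → f L f) = { 'f' }
  PREDICT(D → f) = { 'f' }
  PREDICT(D → a D) = { 'a' }
For L:
  PREDICT(L → f D) = { 'f' }
  PREDICT(L → L '+') = { 'f' }

Conflict found: Predict set conflict for D: { 'f' }
The grammar is NOT LL(1).

Answer: No. Predict set conflict for D: { 'f' }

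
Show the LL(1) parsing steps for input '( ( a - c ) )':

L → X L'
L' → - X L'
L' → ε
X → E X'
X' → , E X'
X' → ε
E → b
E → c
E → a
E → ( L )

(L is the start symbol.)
LL(1) parsing maintains a stack (initially the start symbol over $) and the input. At each step: if the stack top is a terminal, match it against the current input token; if it is a non-terminal N, replace it with the RHS of M[N, lookahead] (the unique production whose predict set contains the lookahead).

Stack is shown with the top on the left.

Stack                      Input            Action
--------------------------------------------------
L $                        ( ( a - c ) ) $  output L → X L'
X L' $                     ( ( a - c ) ) $  output X → E X'
E X' L' $                  ( ( a - c ) ) $  output E → ( L )
( L ) X' L' $              ( ( a - c ) ) $  match '('
L ) X' L' $                ( a - c ) ) $    output L → X L'
X L' ) X' L' $             ( a - c ) ) $    output X → E X'
E X' L' ) X' L' $          ( a - c ) ) $    output E → ( L )
( L ) X' L' ) X' L' $      ( a - c ) ) $    match '('
L ) X' L' ) X' L' $        a - c ) ) $      output L → X L'
X L' ) X' L' ) X' L' $     a - c ) ) $      output X → E X'
E X' L' ) X' L' ) X' L' $  a - c ) ) $      output E → a
a X' L' ) X' L' ) X' L' $  a - c ) ) $      match 'a'
X' L' ) X' L' ) X' L' $    - c ) ) $        output X' → ε
L' ) X' L' ) X' L' $       - c ) ) $        output L' → - X L'
- X L' ) X' L' ) X' L' $   - c ) ) $        match '-'
X L' ) X' L' ) X' L' $     c ) ) $          output X → E X'
E X' L' ) X' L' ) X' L' $  c ) ) $          output E → c
c X' L' ) X' L' ) X' L' $  c ) ) $          match 'c'
X' L' ) X' L' ) X' L' $    ) ) $            output X' → ε
L' ) X' L' ) X' L' $       ) ) $            output L' → ε
) X' L' ) X' L' $          ) ) $            match ')'
X' L' ) X' L' $            ) $              output X' → ε
L' ) X' L' $               ) $              output L' → ε
) X' L' $                  ) $              match ')'
X' L' $                    $                output X' → ε
L' $                       $                output L' → ε
$                          $                accept

The string is accepted.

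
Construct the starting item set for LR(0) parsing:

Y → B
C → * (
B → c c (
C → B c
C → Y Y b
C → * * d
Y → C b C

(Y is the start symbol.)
First, augment the grammar with Y' → Y
I₀ = CLOSURE({ [Y' → . Y] }):
  [Y' → . Y] has the dot before Y: add [Y → . B], [Y → . C b C]
  [Y → . B] has the dot before B: add [B → . c c (]
  [Y → . C b C] has the dot before C: add [C → . * (], [C → . B c], [C → . Y Y b], [C → . * * d]
No further items can be added.

I₀ = { [B → . c c (], [C → . * (], [C → . * * d], [C → . B c], [C → . Y Y b], [Y → . B], [Y → . C b C], [Y' → . Y] }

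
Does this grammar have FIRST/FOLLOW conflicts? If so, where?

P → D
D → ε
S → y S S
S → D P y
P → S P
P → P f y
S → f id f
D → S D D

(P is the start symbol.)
Nullable non-terminals: D, P.
FIRST sets used below: FIRST(S) = { 'f', 'y' }, FIRST(D) = { 'f', 'y', ε }, FIRST(P) = { 'f', 'y', ε }

D: nullable alternative(s) D → ε; FOLLOW(D) = { $, 'f', 'y' }
  D → ε: FIRST \ {ε} = { } — this is the only nullable alternative, skip
  D → S D D: FIRST \ {ε} = { 'f', 'y' } — overlaps FOLLOW(D) on { 'f', 'y' }: CONFLICT

P: nullable alternative(s) P → D; FOLLOW(P) = { $, 'f', 'y' }
  P → D: FIRST \ {ε} = { 'f', 'y' } — this is the only nullable alternative, skip
  P → S P: FIRST \ {ε} = { 'f', 'y' } — overlaps FOLLOW(P) on { 'f', 'y' }: CONFLICT
  P → P f y: FIRST \ {ε} = { 'f', 'y' } — overlaps FOLLOW(P) on { 'f', 'y' }: CONFLICT

S has no nullable alternative, so no FIRST/FOLLOW check is needed there.

So the grammar has 3 FIRST/FOLLOW conflicts (marked CONFLICT above).

Answer: Yes. P → S P with FOLLOW(P) on { 'f', 'y' }; P → P f y with FOLLOW(P) on { 'f', 'y' }; D → S D D with FOLLOW(D) on { 'f', 'y' }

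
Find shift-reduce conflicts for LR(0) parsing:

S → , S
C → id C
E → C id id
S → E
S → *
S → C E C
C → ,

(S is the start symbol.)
Yes — I2: [C → , .] vs [C → . ,]; I12: [E → C id id .] vs [C → . ,]

A shift-reduce conflict occurs when an LR(0) state has both:
  - a complete (reduce) item [A → α .] (dot at the end), and
  - a shift item [B → β . c γ] (dot before a terminal).

Augment with S' → S and build the canonical LR(0) collection (I0 = CLOSURE({[S' → . S]}), then GOTO on every symbol after a dot until no new states appear). It has 17 states:
  I0: { [C → . ,], [C → . id C], [E → . C id id], [S → . *], [S → . , S], [S → . C E C], [S → . E], [S' → . S] }  — shift
  I1: { [S → * .] }  — reduce
  I2: { [C → , .], [C → . ,], [C → . id C], [E → . C id id], [S → , . S], [S → . *], [S → . , S], [S → . C E C], [S → . E] }  — shift, reduce
  I3: { [C → . ,], [C → . id C], [E → . C id id], [E → C . id id], [S → C . E C] }  — shift
  I4: { [S → E .] }  — reduce
  I5: { [S' → S .] }  — accept
  I6: { [C → . ,], [C → . id C], [C → id . C] }  — shift
  I7: { [C → , .] }  — reduce
  I8: { [C → id C .] }  — reduce
  I9: { [E → C . id id] }  — shift
  I10: { [C → . ,], [C → . id C], [S → C E . C] }  — shift
  I11: { [C → . ,], [C → . id C], [C → id . C], [E → C id . id] }  — shift
  I12: { [C → . ,], [C → . id C], [C → id . C], [E → C id id .] }  — shift, reduce
  I13: { [S → C E C .] }  — reduce
  I14: { [E → C id . id] }  — shift
  I15: { [E → C id id .] }  — reduce
  I16: { [S → , S .] }  — reduce

I2 contains reduce item [C → , .] and shift items [C → . ,], [C → . id C], [S → . *], [S → . , S] — shift-reduce conflict.
I12 contains reduce item [E → C id id .] and shift items [C → . ,], [C → . id C] — shift-reduce conflict.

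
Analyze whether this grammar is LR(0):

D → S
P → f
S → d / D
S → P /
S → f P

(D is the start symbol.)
No. Shift-reduce conflict between [P → f .] and [P → . f]

Augment with D' → D and build the canonical LR(0) collection (I0 = CLOSURE({[D' → . D]}), then GOTO on every symbol after a dot until no new states appear). It has 11 states:
  I0: { [D → . S], [D' → . D], [P → . f], [S → . P /], [S → . d / D], [S → . f P] }  — shift
  I1: { [D' → D .] }  — accept
  I2: { [S → P . /] }  — shift
  I3: { [D → S .] }  — reduce
  I4: { [S → d . / D] }  — shift
  I5: { [P → . f], [P → f .], [S → f . P] }  — shift, reduce
  I6: { [S → f P .] }  — reduce
  I7: { [P → f .] }  — reduce
  I8: { [D → . S], [P → . f], [S → . P /], [S → . d / D], [S → . f P], [S → d / . D] }  — shift
  I9: { [S → d / D .] }  — reduce
  I10: { [S → P / .] }  — reduce

Conflict in state I5:
  Shift-reduce conflict between [P → f .] and [P → . f]
So the grammar is NOT LR(0).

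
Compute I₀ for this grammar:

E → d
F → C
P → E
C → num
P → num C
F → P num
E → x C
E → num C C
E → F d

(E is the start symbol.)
First, augment the grammar with E' → E
I₀ = CLOSURE({ [E' → . E] }):
  [E' → . E] has the dot before E: add [E → . d], [E → . x C], [E → . num C C], [E → . F d]
  [E → . F d] has the dot before F: add [F → . C], [F → . P num]
  [F → . C] has the dot before C: add [C → . num]
  [F → . P num] has the dot before P: add [P → . E], [P → . num C]
No further items can be added.

I₀ = { [C → . num], [E → . F d], [E → . d], [E → . num C C], [E → . x C], [E' → . E], [F → . C], [F → . P num], [P → . E], [P → . num C] }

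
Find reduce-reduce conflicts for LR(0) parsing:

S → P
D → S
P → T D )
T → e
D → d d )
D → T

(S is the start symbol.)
No reduce-reduce conflicts

A reduce-reduce conflict occurs when an LR(0) state has two complete items [A → α .] and [B → β .] — both call for a reduction, and with no lookahead the parser cannot choose between them.

Augment with S' → S and build the canonical LR(0) collection (I0 = CLOSURE({[S' → . S]}), then GOTO on every symbol after a dot until no new states appear). It has 12 states:
  I0: { [P → . T D )], [S → . P], [S' → . S], [T → . e] }  — shift
  I1: { [S → P .] }  — reduce
  I2: { [S' → S .] }  — accept
  I3: { [D → . S], [D → . T], [D → . d d )], [P → . T D )], [P → T . D )], [S → . P], [T → . e] }  — shift
  I4: { [T → e .] }  — reduce
  I5: { [P → T D . )] }  — shift
  I6: { [D → S .] }  — reduce
  I7: { [D → . S], [D → . T], [D → . d d )], [D → T .], [P → . T D )], [P → T . D )], [S → . P], [T → . e] }  — shift, reduce
  I8: { [D → d . d )] }  — shift
  I9: { [D → d d . )] }  — shift
  I10: { [D → d d ) .] }  — reduce
  I11: { [P → T D ) .] }  — reduce

No state contains more than one complete item.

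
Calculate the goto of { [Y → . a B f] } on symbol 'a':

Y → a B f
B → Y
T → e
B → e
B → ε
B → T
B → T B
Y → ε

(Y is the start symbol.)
GOTO(I, 'a') = CLOSURE({ [A → αX.β] : [A → α.Xβ] ∈ I, X = 'a' })

Items with dot before 'a', with the dot advanced:
  [Y → . a B f] → [Y → a . B f]
Closure of the advanced items:
  [Y → a . B f] has the dot before B: add [B → . Y], [B → . e], [B → .], [B → . T], [B → . T B]
  [B → . Y] has the dot before Y: add [Y → . a B f], [Y → .]
  [B → . T] has the dot before T: add [T → . e]

GOTO = { [B → . T B], [B → . T], [B → . Y], [B → . e], [B → .], [T → . e], [Y → . a B f], [Y → .], [Y → a . B f] }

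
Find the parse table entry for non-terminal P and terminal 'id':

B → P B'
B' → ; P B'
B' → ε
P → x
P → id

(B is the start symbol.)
To find M[P, 'id'], we find productions for P where 'id' is in the predict set (PREDICT(N → α) = (FIRST(α) \ {ε}) ∪ (FOLLOW(N) if α ⇒* ε)).

P → x: PREDICT = { 'x' }
P → id: PREDICT = { 'id' }
  'id' is in predict set, so this production goes in M[P, 'id']

M[P, 'id'] = P → id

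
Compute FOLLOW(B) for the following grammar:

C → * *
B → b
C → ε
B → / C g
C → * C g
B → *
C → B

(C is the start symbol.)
To compute FOLLOW(B), find every occurrence of B on a right-hand side N → α B β: add FIRST(β) \ {ε}, and if β is empty or nullable also add FOLLOW(N). Iterate to a fixed point.

In C → B: B is at the end, add FOLLOW(C)

The FOLLOW sets referred to above (computed the same way, to a fixed point):
  FOLLOW(C) = { $, 'g' }

Taking the union: FOLLOW(B) = { $, 'g' }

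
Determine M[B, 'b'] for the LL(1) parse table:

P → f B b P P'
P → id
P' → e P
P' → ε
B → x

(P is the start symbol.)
To find M[B, 'b'], we find productions for B where 'b' is in the predict set (PREDICT(N → α) = (FIRST(α) \ {ε}) ∪ (FOLLOW(N) if α ⇒* ε)).

B → x: PREDICT = { 'x' }

M[B, 'b'] is empty (no production applies)

Answer: Empty (error entry)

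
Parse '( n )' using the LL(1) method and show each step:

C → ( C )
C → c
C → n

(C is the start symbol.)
Stack is shown with the top on the left.

Stack    Input    Action
------------------------
C $      ( n ) $  output C → ( C )
( C ) $  ( n ) $  match '('
C ) $    n ) $    output C → n
n ) $    n ) $    match 'n'
) $      ) $      match ')'
$        $        accept

The string is accepted.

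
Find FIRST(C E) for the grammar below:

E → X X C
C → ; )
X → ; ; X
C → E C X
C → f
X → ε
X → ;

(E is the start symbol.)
FIRST sets of the non-terminals involved (from the grammar, by fixed-point iteration):
  FIRST(C) = { ';', 'f' }

To compute FIRST(C E), process the symbols left to right:
Symbol C is a non-terminal. Add FIRST(C) \ {ε} = { ';', 'f' }
C is not nullable (ε ∉ FIRST(C)), so stop here.
FIRST(C E) = { ';', 'f' }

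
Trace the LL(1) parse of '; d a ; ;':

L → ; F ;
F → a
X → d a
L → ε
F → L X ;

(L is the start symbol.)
Stack is shown with the top on the left.

Stack      Input        Action
------------------------------
L $        ; d a ; ; $  output L → ; F ;
; F ; $    ; d a ; ; $  match ';'
F ; $      d a ; ; $    output F → L X ;
L X ; ; $  d a ; ; $    output L → ε
X ; ; $    d a ; ; $    output X → d a
d a ; ; $  d a ; ; $    match 'd'
a ; ; $    a ; ; $      match 'a'
; ; $      ; ; $        match ';'
; $        ; $          match ';'
$          $            accept

The string is accepted.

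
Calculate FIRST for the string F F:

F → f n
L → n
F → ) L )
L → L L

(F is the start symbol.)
FIRST sets of the non-terminals involved (from the grammar, by fixed-point iteration):
  FIRST(F) = { ')', 'f' }

To compute FIRST(F F), process the symbols left to right:
Symbol F is a non-terminal. Add FIRST(F) \ {ε} = { ')', 'f' }
F is not nullable (ε ∉ FIRST(F)), so stop here.
FIRST(F F) = { ')', 'f' }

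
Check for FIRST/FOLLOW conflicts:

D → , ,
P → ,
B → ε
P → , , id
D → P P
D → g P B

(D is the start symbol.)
No FIRST/FOLLOW conflicts.

Nullable non-terminals: B.
B has a nullable alternative but only one production, so nothing to check.

D, P have no nullable alternative, so no FIRST/FOLLOW check is needed there.

No FIRST/FOLLOW conflicts found.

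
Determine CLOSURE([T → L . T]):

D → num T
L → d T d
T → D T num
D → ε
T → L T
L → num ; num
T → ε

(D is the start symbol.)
{ [D → . num T], [D → .], [L → . d T d], [L → . num ; num], [T → . D T num], [T → . L T], [T → .], [T → L . T] }

Start with: [T → L . T]
  [T → L . T] has the dot before T: add [T → . D T num], [T → . L T], [T → .]
  [T → . D T num] has the dot before D: add [D → . num T], [D → .]
  [T → . L T] has the dot before L: add [L → . d T d], [L → . num ; num]
No further items can be added.

CLOSURE = { [D → . num T], [D → .], [L → . d T d], [L → . num ; num], [T → . D T num], [T → . L T], [T → .], [T → L . T] }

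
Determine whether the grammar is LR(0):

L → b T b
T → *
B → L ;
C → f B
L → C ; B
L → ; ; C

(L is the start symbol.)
Yes, the grammar is LR(0)

A grammar is LR(0) if no state in the canonical LR(0) collection has:
  - both a shift item (dot before a terminal) and a complete item (shift-reduce conflict), or
  - two or more complete items (reduce-reduce conflict; the accept item [L' → L .] counts as a complete item here).

Augment with L' → L and build the canonical LR(0) collection (I0 = CLOSURE({[L' → . L]}), then GOTO on every symbol after a dot until no new states appear). It has 16 states:
  I0: { [C → . f B], [L → . ; ; C], [L → . C ; B], [L → . b T b], [L' → . L] }  — shift
  I1: { [L → ; . ; C] }  — shift
  I2: { [L → C . ; B] }  — shift
  I3: { [L' → L .] }  — accept
  I4: { [L → b . T b], [T → . *] }  — shift
  I5: { [B → . L ;], [C → . f B], [C → f . B], [L → . ; ; C], [L → . C ; B], [L → . b T b] }  — shift
  I6: { [C → f B .] }  — reduce
  I7: { [B → L . ;] }  — shift
  I8: { [B → L ; .] }  — reduce
  I9: { [T → * .] }  — reduce
  I10: { [L → b T . b] }  — shift
  I11: { [L → b T b .] }  — reduce
  I12: { [B → . L ;], [C → . f B], [L → . ; ; C], [L → . C ; B], [L → . b T b], [L → C ; . B] }  — shift
  I13: { [L → C ; B .] }  — reduce
  I14: { [C → . f B], [L → ; ; . C] }  — shift
  I15: { [L → ; ; C .] }  — reduce

Every state is either a pure shift/goto state or contains exactly one complete item and nothing to shift — no conflicts. The grammar is LR(0).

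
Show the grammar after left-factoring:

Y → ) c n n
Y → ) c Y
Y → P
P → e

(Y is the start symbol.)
Y → ) c Y'
Y' → n n
Y' → Y
Y → P
P → e

Left-factoring transforms A → αβ₁ | αβ₂ into A → αA' and A' → β₁ | β₂
(α is the longest common prefix among the alternatives). Repeat until
no nonterminal has two alternatives with a common prefix.

Round 1: Y has alternatives sharing prefix ') c'. Introduce Y': Y → ) c Y'
  Add: Y' → n n
  Add: Y' → Y

No remaining common prefixes — done.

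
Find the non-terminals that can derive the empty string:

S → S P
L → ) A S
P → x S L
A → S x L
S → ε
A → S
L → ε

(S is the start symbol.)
A non-terminal is nullable if it can derive ε (the empty string): either it has an ε-production, or it has a production whose right-hand side consists entirely of nullable non-terminals.

ε-productions: S → ε, L → ε
So S, L are immediately nullable.
A → S: every symbol on the right is nullable, so A is nullable too.
No further non-terminal can be added: every production for the remaining non-terminals contains a terminal or a non-nullable non-terminal.
Nullable = { 'A', 'L', 'S' }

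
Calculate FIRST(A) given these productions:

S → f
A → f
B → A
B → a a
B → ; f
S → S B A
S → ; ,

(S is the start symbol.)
{ 'f' }

From A → f:
  - f is a terminal: add 'f' and stop

Collecting: FIRST(A) = { 'f' }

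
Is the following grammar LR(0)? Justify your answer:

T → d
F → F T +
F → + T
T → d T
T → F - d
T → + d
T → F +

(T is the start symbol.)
A grammar is LR(0) if no state in the canonical LR(0) collection has:
  - both a shift item (dot before a terminal) and a complete item (shift-reduce conflict), or
  - two or more complete items (reduce-reduce conflict; the accept item [T' → T .] counts as a complete item here).

Augment with T' → T and build the canonical LR(0) collection (I0 = CLOSURE({[T' → . T]}), then GOTO on every symbol after a dot until no new states appear). It has 13 states:
  I0: { [F → . + T], [F → . F T +], [T → . + d], [T → . F +], [T → . F - d], [T → . d T], [T → . d], [T' → . T] }  — shift
  I1: { [F → + . T], [F → . + T], [F → . F T +], [T → + . d], [T → . + d], [T → . F +], [T → . F - d], [T → . d T], [T → . d] }  — shift
  I2: { [F → . + T], [F → . F T +], [F → F . T +], [T → . + d], [T → . F +], [T → . F - d], [T → . d T], [T → . d], [T → F . +], [T → F . - d] }  — shift
  I3: { [T' → T .] }  — accept
  I4: { [F → . + T], [F → . F T +], [T → . + d], [T → . F +], [T → . F - d], [T → . d T], [T → . d], [T → d . T], [T → d .] }  — shift, reduce
  I5: { [T → d T .] }  — reduce
  I6: { [F → + . T], [F → . + T], [F → . F T +], [T → + . d], [T → . + d], [T → . F +], [T → . F - d], [T → . d T], [T → . d], [T → F + .] }  — shift, reduce
  I7: { [T → F - . d] }  — shift
  I8: { [F → F T . +] }  — shift
  I9: { [F → F T + .] }  — reduce
  I10: { [T → F - d .] }  — reduce
  I11: { [F → + T .] }  — reduce
  I12: { [F → . + T], [F → . F T +], [T → + d .], [T → . + d], [T → . F +], [T → . F - d], [T → . d T], [T → . d], [T → d . T], [T → d .] }  — shift, 2 reduces

Conflict in state I4:
  Shift-reduce conflict between [T → d .] and [F → . + T]
So the grammar is NOT LR(0).

Answer: No. Shift-reduce conflict between [T → d .] and [F → . + T]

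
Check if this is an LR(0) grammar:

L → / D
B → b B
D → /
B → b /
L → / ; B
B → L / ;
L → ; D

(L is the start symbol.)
Augment with L' → L and build the canonical LR(0) collection (I0 = CLOSURE({[L' → . L]}), then GOTO on every symbol after a dot until no new states appear). It has 15 states:
  I0: { [L → . / ; B], [L → . / D], [L → . ; D], [L' → . L] }  — shift
  I1: { [D → . /], [L → / . ; B], [L → / . D] }  — shift
  I2: { [D → . /], [L → ; . D] }  — shift
  I3: { [L' → L .] }  — accept
  I4: { [D → / .] }  — reduce
  I5: { [L → ; D .] }  — reduce
  I6: { [B → . L / ;], [B → . b /], [B → . b B], [L → . / ; B], [L → . / D], [L → . ; D], [L → / ; . B] }  — shift
  I7: { [L → / D .] }  — reduce
  I8: { [L → / ; B .] }  — reduce
  I9: { [B → L . / ;] }  — shift
  I10: { [B → . L / ;], [B → . b /], [B → . b B], [B → b . /], [B → b . B], [L → . / ; B], [L → . / D], [L → . ; D] }  — shift
  I11: { [B → b / .], [D → . /], [L → / . ; B], [L → / . D] }  — shift, reduce
  I12: { [B → b B .] }  — reduce
  I13: { [B → L / . ;] }  — shift
  I14: { [B → L / ; .] }  — reduce

Conflict in state I11:
  Shift-reduce conflict between [B → b / .] and [D → . /]
So the grammar is NOT LR(0).

Answer: No. Shift-reduce conflict between [B → b / .] and [D → . /]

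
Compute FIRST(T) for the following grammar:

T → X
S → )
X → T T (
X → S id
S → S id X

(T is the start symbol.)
{ ')' }

FIRST sets of the other non-terminals involved (by the same procedure, iterated to a fixed point):
  FIRST(X) = { ')' }

From T → X:
  - X is a non-terminal: add FIRST(X) \ {ε} = { ')' }
    X is not nullable, so stop

Collecting: FIRST(T) = { ')' }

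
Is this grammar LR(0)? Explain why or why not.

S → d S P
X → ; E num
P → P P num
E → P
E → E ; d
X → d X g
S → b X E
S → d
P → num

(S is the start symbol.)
No. Shift-reduce conflict between [S → d .] and [S → . b X E]

Augment with S' → S and build the canonical LR(0) collection (I0 = CLOSURE({[S' → . S]}), then GOTO on every symbol after a dot until no new states appear). It has 20 states:
  I0: { [S → . b X E], [S → . d S P], [S → . d], [S' → . S] }  — shift
  I1: { [S' → S .] }  — accept
  I2: { [S → b . X E], [X → . ; E num], [X → . d X g] }  — shift
  I3: { [S → . b X E], [S → . d S P], [S → . d], [S → d . S P], [S → d .] }  — shift, reduce
  I4: { [P → . P P num], [P → . num], [S → d S . P] }  — shift
  I5: { [P → . P P num], [P → . num], [P → P . P num], [S → d S P .] }  — shift, reduce
  I6: { [P → num .] }  — reduce
  I7: { [P → . P P num], [P → . num], [P → P . P num], [P → P P . num] }  — shift
  I8: { [P → P P num .], [P → num .] }  — 2 reduces
  I9: { [E → . E ; d], [E → . P], [P → . P P num], [P → . num], [X → ; . E num] }  — shift
  I10: { [E → . E ; d], [E → . P], [P → . P P num], [P → . num], [S → b X . E] }  — shift
  I11: { [X → . ; E num], [X → . d X g], [X → d . X g] }  — shift
  I12: { [X → d X . g] }  — shift
  I13: { [X → d X g .] }  — reduce
  I14: { [E → E . ; d], [S → b X E .] }  — shift, reduce
  I15: { [E → P .], [P → . P P num], [P → . num], [P → P . P num] }  — shift, reduce
  I16: { [E → E ; . d] }  — shift
  I17: { [E → E ; d .] }  — reduce
  I18: { [E → E . ; d], [X → ; E . num] }  — shift
  I19: { [X → ; E num .] }  — reduce

Conflict in state I3:
  Shift-reduce conflict between [S → d .] and [S → . b X E]
So the grammar is NOT LR(0).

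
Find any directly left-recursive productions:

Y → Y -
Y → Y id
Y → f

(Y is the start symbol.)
Y → Y -: LEFT RECURSIVE (starts with Y)
Y → Y id: LEFT RECURSIVE (starts with Y)
Y → f: starts with f

The grammar has direct left recursion on: Y.

Answer: Yes, Y is left-recursive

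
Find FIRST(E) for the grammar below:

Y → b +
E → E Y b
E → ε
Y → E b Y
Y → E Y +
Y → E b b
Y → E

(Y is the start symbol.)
To compute FIRST(E), examine every production with E on the left-hand side, reading each right-hand side left to right until a non-nullable symbol is reached.

FIRST sets of the other non-terminals involved (by the same procedure, iterated to a fixed point):
  FIRST(Y) = { '+', 'b', ε }

From E → E Y b:
  - E is the symbol being defined: contributes nothing new
    E is nullable, so continue to the next symbol
  - Y is a non-terminal: add FIRST(Y) \ {ε} = { '+', 'b' }
    Y is nullable, so continue to the next symbol
  - b is a terminal: add 'b' and stop
From E → ε:
  - ε-production, so ε ∈ FIRST(E)

Collecting: FIRST(E) = { '+', 'b', ε }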